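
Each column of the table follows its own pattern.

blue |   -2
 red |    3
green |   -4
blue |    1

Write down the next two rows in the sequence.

Colour: repeats blue → red → green; blue, red, green, blue → red → green.
Second component goes -2, 3, -4, 1 → -6 → -1 (alternating steps +5, −7, +5, −7, …).
So the next two rows are red  -6 and green  -1.

red  -6; green  -1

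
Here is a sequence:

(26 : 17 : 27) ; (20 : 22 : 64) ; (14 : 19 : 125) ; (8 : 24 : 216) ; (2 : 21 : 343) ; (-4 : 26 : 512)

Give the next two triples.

(-10 : 23 : 729), (-16 : 28 : 1000)

First coordinate: −6 each step; 26, 20, 14, 8, 2, -4 → -10 → -16.
Second coordinate — alternating steps +5, −3, +5, −3, …: 17, 22, 19, 24, 21, 26 → 23 → 28.
Third coordinate — perfect cubes: 3³, 4³, 5³, …: 27, 64, 125, 216, 343, 512 → 729 → 1000.
So the next two triples are (-10 : 23 : 729) and (-16 : 28 : 1000).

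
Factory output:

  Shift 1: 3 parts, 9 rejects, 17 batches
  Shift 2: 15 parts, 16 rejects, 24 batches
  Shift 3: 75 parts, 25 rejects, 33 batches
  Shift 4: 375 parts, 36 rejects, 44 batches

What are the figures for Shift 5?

1875 parts, 49 rejects, 57 batches

Parts: ×5 each step; 3, 15, 75, 375 → 1875.
For the rejects, perfect squares: 3², 4², 5², …: 9, 16, 25, 36 → 49.
Batches: always 8 more than the rejects; 17, 24, 33, 44 → 57.
So the next row is 1875 parts, 49 rejects, 57 batches.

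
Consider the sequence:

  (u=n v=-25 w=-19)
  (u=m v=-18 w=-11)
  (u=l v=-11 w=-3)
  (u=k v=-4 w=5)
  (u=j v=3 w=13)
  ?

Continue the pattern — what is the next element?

U: letters move back 1 place in the alphabet, so n, m, l, k, j → i.
For the v, +7 each step: -25, -18, -11, -4, 3 → 10.
For the w, +8 each step: -19, -11, -3, 5, 13 → 21.
So the next element is (u=i v=10 w=21).

(u=i v=10 w=21)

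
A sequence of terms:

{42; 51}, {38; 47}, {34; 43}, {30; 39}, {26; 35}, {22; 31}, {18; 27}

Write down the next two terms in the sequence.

First entry: 42, 38, 34, 30, 26, 22, 18 → 14 → 10 (−4 each step).
For the second entry, always 9 more than the first entry: 51, 47, 43, 39, 35, 31, 27 → 23 → 19.
Putting the parts together: {14; 23} and then {10; 19}.

{14; 23}, {10; 19}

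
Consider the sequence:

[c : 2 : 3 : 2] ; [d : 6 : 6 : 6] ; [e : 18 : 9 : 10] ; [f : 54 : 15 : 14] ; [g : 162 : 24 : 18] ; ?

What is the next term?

[h : 486 : 39 : 22]

Letter: letters move forward 1 place in the alphabet, so c, d, e, f, g → h.
Second part goes 2, 6, 18, 54, 162 → 486 (×3 each step).
Third part — each term is the sum of the two before it: 3, 6, 9, 15, 24 → 39.
Fourth part: +4 each step, so 2, 6, 10, 14, 18 → 22.
So the next term is [h : 486 : 39 : 22].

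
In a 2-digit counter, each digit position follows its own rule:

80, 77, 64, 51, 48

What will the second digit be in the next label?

Second digit goes 0, 7, 4, 1, 8 → 5 (−3 each step, mod 10).

5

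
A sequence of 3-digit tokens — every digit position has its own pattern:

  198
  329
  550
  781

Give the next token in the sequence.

912

First digit goes 1, 3, 5, 7 → 9 (+2 each step, mod 10).
Second digit: +3 each step, mod 10; 9, 2, 5, 8 → 1.
Third digit — +1 each step, mod 10: 8, 9, 0, 1 → 2.
Putting it together: 912.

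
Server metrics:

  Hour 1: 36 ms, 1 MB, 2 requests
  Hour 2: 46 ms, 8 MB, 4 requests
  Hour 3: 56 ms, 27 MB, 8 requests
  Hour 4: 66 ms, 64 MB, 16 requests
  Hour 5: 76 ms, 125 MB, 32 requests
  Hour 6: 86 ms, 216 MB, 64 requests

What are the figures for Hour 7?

Ms: 36, 46, 56, 66, 76, 86 → 96 (+10 each step).
MB: perfect cubes: 1³, 2³, 3³, …, so 1, 8, 27, 64, 125, 216 → 343.
Requests: 2, 4, 8, 16, 32, 64 → 128 (×2 each step).
So the next row is 96 ms, 343 MB, 128 requests.

96 ms, 343 MB, 128 requests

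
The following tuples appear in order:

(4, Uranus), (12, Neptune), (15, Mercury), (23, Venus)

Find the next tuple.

(26, Earth)

First component: 4, 12, 15, 23 → 26 (alternating steps +8, +3, +8, +3, …).
Planet: runs through the planets Mercury→Neptune; Uranus, Neptune, Mercury, Venus → Earth.
Combining the parts gives (26, Earth).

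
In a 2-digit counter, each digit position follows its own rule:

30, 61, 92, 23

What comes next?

54

For the first digit, +3 each step, mod 10: 3, 6, 9, 2 → 5.
Second digit: +1 each step, mod 10; 0, 1, 2, 3 → 4.
Combining the parts gives 54.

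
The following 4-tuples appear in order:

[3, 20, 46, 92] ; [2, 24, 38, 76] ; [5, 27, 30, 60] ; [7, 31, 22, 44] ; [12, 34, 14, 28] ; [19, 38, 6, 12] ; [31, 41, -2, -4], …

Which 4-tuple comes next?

First value — each term is the sum of the two before it: 3, 2, 5, 7, 12, 19, 31 → 50.
Second value goes 20, 24, 27, 31, 34, 38, 41 → 45 (alternating steps +4, +3, +4, +3, …).
Third value: 46, 38, 30, 22, 14, 6, -2 → -10 (−8 each step).
For the fourth value, always 2 × the third value: 92, 76, 60, 44, 28, 12, -4 → -20.
So the next 4-tuple is [50, 45, -10, -20].

[50, 45, -10, -20]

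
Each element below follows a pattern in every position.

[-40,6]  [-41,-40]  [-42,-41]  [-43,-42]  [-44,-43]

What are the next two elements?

First component: -40, -41, -42, -43, -44 → -45 → -46 (−1 each step).
For the second component, always the previous value of the first component: 6, -40, -41, -42, -43 → -44 → -45.
Putting the parts together: [-45,-44] and then [-46,-45].

[-45,-44], [-46,-45]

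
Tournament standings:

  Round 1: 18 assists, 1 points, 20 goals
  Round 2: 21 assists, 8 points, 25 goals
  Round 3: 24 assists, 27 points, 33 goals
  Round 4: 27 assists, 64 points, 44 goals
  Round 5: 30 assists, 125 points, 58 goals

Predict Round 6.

Assists: +3 each step, so 18, 21, 24, 27, 30 → 33.
Points goes 1, 8, 27, 64, 125 → 216 (perfect cubes: 1³, 2³, 3³, …).
Goals: 20, 25, 33, 44, 58 → 75 (differences are 5, 8, 11, … (increasing by 3 each time)).
So the next line is 33 assists, 216 points, 75 goals.

33 assists, 216 points, 75 goals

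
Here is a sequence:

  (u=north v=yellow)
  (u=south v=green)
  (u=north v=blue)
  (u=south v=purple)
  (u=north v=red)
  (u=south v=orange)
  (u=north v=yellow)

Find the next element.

(u=south v=green)

U: alternates north ↔ south, so north, south, north, south, north, south, north → south.
V — repeats yellow → green → blue → purple → red → orange: yellow, green, blue, purple, red, orange, yellow → green.
Putting it together: (u=south v=green).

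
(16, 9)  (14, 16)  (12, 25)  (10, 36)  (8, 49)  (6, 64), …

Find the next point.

First part: 16, 14, 12, 10, 8, 6 → 4 (−2 each step).
Second part: perfect squares: 3², 4², 5², …, so 9, 16, 25, 36, 49, 64 → 81.
Putting it together: (4, 81).

(4, 81)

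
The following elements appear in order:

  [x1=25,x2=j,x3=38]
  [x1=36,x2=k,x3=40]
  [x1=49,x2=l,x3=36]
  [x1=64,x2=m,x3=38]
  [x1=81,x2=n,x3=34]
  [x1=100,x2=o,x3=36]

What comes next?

[x1=121,x2=p,x3=32]

X1 goes 25, 36, 49, 64, 81, 100 → 121 (perfect squares: 5², 6², 7², …).
X2: letters move forward 1 place in the alphabet; j, k, l, m, n, o → p.
For the x3, alternating steps +2, −4, +2, −4, …: 38, 40, 36, 38, 34, 36 → 32.
So the next element is [x1=121,x2=p,x3=32].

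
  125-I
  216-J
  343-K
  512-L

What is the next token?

729-M

First component goes 125, 216, 343, 512 → 729 (perfect cubes: 5³, 6³, 7³, …).
For the letter, letters move forward 1 place in the alphabet: I, J, K, L → M.
Putting it together: 729-M.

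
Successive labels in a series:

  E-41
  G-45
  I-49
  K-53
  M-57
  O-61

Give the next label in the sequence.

Q-65

Letter goes E, G, I, K, M, O → Q (letters move forward 2 places in the alphabet).
Second component: +4 each step, so 41, 45, 49, 53, 57, 61 → 65.
Putting it together: Q-65.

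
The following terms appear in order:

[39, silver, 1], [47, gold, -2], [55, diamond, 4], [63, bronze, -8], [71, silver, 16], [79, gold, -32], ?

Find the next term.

First component: +8 each step; 39, 47, 55, 63, 71, 79 → 87.
Rank: repeats silver → gold → diamond → bronze, so silver, gold, diamond, bronze, silver, gold → diamond.
Third component: 1, -2, 4, -8, 16, -32 → 64 (×(-2) each step).
Combining the parts gives [87, diamond, 64].

[87, diamond, 64]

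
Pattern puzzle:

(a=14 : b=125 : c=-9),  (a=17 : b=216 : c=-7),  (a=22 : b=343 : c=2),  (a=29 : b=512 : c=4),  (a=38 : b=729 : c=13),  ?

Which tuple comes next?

(a=49 : b=1000 : c=15)

A: differences are 3, 5, 7, … (increasing by 2 each time); 14, 17, 22, 29, 38 → 49.
B: 125, 216, 343, 512, 729 → 1000 (perfect cubes: 5³, 6³, 7³, …).
For the c, alternating steps +2, +9, +2, +9, …: -9, -7, 2, 4, 13 → 15.
Putting it together: (a=49 : b=1000 : c=15).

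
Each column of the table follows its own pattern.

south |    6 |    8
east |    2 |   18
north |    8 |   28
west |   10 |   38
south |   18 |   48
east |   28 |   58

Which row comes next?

Direction goes south, east, north, west, south, east → north (repeats south → east → north → west).
For the second component, each term is the sum of the two before it: 6, 2, 8, 10, 18, 28 → 46.
Third component: +10 each step, so 8, 18, 28, 38, 48, 58 → 68.
So the next row is north  46  68.

north  46  68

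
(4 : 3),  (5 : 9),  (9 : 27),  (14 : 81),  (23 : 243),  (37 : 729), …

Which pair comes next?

First slot goes 4, 5, 9, 14, 23, 37 → 60 (each term is the sum of the two before it).
Second slot: 3, 9, 27, 81, 243, 729 → 2187 (×3 each step).
Combining the parts gives (60 : 2187).

(60 : 2187)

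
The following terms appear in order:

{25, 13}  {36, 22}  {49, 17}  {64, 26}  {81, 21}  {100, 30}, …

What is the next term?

First component: 25, 36, 49, 64, 81, 100 → 121 (perfect squares: 5², 6², 7², …).
Second component — alternating steps +9, −5, +9, −5, …: 13, 22, 17, 26, 21, 30 → 25.
Putting it together: {121, 25}.

{121, 25}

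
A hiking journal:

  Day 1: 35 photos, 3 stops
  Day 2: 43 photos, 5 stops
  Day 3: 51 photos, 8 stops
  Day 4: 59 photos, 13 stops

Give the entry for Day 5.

Photos: +8 each step; 35, 43, 51, 59 → 67.
Stops: each term is the sum of the two before it, so 3, 5, 8, 13 → 21.
So the next line is 67 photos, 21 stops.

67 photos, 21 stops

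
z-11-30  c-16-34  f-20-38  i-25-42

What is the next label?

l-29-46

Letter goes z, c, f, i → l (letters move forward 3 places in the alphabet, wrapping Z→A).
Second component: alternating steps +5, +4, +5, +4, …; 11, 16, 20, 25 → 29.
Third component: +4 each step; 30, 34, 38, 42 → 46.
Putting it together: l-29-46.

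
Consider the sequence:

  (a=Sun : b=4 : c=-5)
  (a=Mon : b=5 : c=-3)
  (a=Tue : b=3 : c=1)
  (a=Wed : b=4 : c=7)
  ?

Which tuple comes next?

A: runs through the weekdays Mon→Sun, so Sun, Mon, Tue, Wed → Thu.
For the b, alternating steps +1, −2, +1, −2, …: 4, 5, 3, 4 → 2.
C — differences are 2, 4, 6, … (increasing by 2 each time): -5, -3, 1, 7 → 15.
Putting it together: (a=Thu : b=2 : c=15).

(a=Thu : b=2 : c=15)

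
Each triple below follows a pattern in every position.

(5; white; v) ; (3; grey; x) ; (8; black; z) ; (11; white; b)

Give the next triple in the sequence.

(19; grey; d)

First part — each term is the sum of the two before it: 5, 3, 8, 11 → 19.
Shade: repeats white → grey → black; white, grey, black, white → grey.
Letter: v, x, z, b → d (letters move forward 2 places in the alphabet, wrapping Z→A).
Combining the parts gives (19; grey; d).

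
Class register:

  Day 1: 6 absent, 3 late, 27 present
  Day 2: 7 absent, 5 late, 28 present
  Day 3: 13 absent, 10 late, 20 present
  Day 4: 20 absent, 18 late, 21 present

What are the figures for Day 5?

33 absent, 29 late, 13 present

Absent: 6, 7, 13, 20 → 33 (each term is the sum of the two before it).
For the late, differences are 2, 5, 8, … (increasing by 3 each time): 3, 5, 10, 18 → 29.
For the present, alternating steps +1, −8, +1, −8, …: 27, 28, 20, 21 → 13.
Combining the parts gives 33 absent, 29 late, 13 present.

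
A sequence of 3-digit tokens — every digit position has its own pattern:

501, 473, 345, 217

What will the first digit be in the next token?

First digit — −1 each step, mod 10: 5, 4, 3, 2 → 1.

1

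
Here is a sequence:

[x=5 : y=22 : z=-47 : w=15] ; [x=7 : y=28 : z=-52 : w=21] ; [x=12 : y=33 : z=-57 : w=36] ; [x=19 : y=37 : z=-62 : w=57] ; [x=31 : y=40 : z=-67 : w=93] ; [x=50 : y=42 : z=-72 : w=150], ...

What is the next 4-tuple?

X goes 5, 7, 12, 19, 31, 50 → 81 (each term is the sum of the two before it).
Y: differences are 6, 5, 4, … (decreasing by 1 each time), so 22, 28, 33, 37, 40, 42 → 43.
Z — −5 each step: -47, -52, -57, -62, -67, -72 → -77.
For the w, always 3 × the x: 15, 21, 36, 57, 93, 150 → 243.
So the next 4-tuple is [x=81 : y=43 : z=-77 : w=243].

[x=81 : y=43 : z=-77 : w=243]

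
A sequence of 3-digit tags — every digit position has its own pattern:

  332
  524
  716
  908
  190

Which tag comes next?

382

For the first digit, +2 each step, mod 10: 3, 5, 7, 9, 1 → 3.
Second digit: 3, 2, 1, 0, 9 → 8 (−1 each step, mod 10).
Third digit: 2, 4, 6, 8, 0 → 2 (+2 each step, mod 10).
So the next tag is 382.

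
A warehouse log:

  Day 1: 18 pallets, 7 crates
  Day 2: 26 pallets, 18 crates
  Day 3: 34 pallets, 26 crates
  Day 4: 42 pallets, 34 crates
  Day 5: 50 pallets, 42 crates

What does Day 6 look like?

For the pallets, +8 each step: 18, 26, 34, 42, 50 → 58.
Crates — always the previous value of the pallets: 7, 18, 26, 34, 42 → 50.
So the next row is 58 pallets, 50 crates.

58 pallets, 50 crates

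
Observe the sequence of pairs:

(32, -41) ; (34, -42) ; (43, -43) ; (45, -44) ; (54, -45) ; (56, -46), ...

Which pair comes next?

First part — alternating steps +2, +9, +2, +9, …: 32, 34, 43, 45, 54, 56 → 65.
Second part: −1 each step; -41, -42, -43, -44, -45, -46 → -47.
So the next pair is (65, -47).

(65, -47)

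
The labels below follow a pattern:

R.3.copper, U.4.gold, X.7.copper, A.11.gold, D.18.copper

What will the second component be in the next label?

29

Letter: letters move forward 3 places in the alphabet, wrapping Z→A; R, U, X, A, D → G.
Second component goes 3, 4, 7, 11, 18 → 29 (each term is the sum of the two before it).
Metal: alternates copper ↔ gold, so copper, gold, copper, gold, copper → gold.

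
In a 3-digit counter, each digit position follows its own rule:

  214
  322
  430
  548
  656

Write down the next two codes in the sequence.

First digit: 2, 3, 4, 5, 6 → 7 → 8 (+1 each step, mod 10).
For the second digit, +1 each step, mod 10: 1, 2, 3, 4, 5 → 6 → 7.
Third digit: 4, 2, 0, 8, 6 → 4 → 2 (−2 each step, mod 10).
Putting the parts together: 764 and then 872.

764 then 872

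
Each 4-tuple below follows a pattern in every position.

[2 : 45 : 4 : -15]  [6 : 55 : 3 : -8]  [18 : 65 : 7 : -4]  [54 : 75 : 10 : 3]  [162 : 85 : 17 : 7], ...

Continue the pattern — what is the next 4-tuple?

First component goes 2, 6, 18, 54, 162 → 486 (×3 each step).
Second component goes 45, 55, 65, 75, 85 → 95 (+10 each step).
Third component: each term is the sum of the two before it; 4, 3, 7, 10, 17 → 27.
Fourth component — alternating steps +7, +4, +7, +4, …: -15, -8, -4, 3, 7 → 14.
Putting it together: [486 : 95 : 27 : 14].

[486 : 95 : 27 : 14]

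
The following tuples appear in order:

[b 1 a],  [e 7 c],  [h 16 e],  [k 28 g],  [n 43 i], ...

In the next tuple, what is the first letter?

q

First letter: letters move forward 3 places in the alphabet, so b, e, h, k, n → q.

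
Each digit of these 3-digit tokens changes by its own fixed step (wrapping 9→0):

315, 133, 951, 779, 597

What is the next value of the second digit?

1

Second digit: +2 each step, mod 10; 1, 3, 5, 7, 9 → 1.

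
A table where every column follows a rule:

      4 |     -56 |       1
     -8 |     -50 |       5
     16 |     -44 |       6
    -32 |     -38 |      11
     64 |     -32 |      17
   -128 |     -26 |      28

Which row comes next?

256  -20  45

For the first component, ×(-2) each step: 4, -8, 16, -32, 64, -128 → 256.
Second component: +6 each step, so -56, -50, -44, -38, -32, -26 → -20.
Third component: each term is the sum of the two before it, so 1, 5, 6, 11, 17, 28 → 45.
Combining the parts gives 256  -20  45.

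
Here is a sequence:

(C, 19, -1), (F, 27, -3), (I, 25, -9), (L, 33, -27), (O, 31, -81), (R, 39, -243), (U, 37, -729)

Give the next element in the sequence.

(X, 45, -2187)

Letter goes C, F, I, L, O, R, U → X (letters move forward 3 places in the alphabet).
Second entry: alternating steps +8, −2, +8, −2, …, so 19, 27, 25, 33, 31, 39, 37 → 45.
For the third entry, ×3 each step: -1, -3, -9, -27, -81, -243, -729 → -2187.
Putting it together: (X, 45, -2187).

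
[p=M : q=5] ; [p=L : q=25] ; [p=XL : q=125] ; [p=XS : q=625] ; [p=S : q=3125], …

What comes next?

[p=M : q=15625]

P: M, L, XL, XS, S → M (runs through clothing sizes XS→XL).
Q: ×5 each step; 5, 25, 125, 625, 3125 → 15625.
So the next tuple is [p=M : q=15625].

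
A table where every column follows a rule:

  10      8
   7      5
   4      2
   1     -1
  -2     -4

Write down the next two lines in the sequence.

-5  -7; -8  -10

First component: −3 each step; 10, 7, 4, 1, -2 → -5 → -8.
Second component: 8, 5, 2, -1, -4 → -7 → -10 (always 2 less than the first component).
Putting the parts together: -5  -7 and then -8  -10.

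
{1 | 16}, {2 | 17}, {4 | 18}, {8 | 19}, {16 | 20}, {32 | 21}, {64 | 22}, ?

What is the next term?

First value goes 1, 2, 4, 8, 16, 32, 64 → 128 (×2 each step).
Second value: 16, 17, 18, 19, 20, 21, 22 → 23 (+1 each step).
So the next term is {128 | 23}.

{128 | 23}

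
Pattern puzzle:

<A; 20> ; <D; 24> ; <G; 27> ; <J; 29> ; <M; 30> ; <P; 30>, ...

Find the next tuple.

<S; 29>

For the letter, letters move forward 3 places in the alphabet: A, D, G, J, M, P → S.
Second component goes 20, 24, 27, 29, 30, 30 → 29 (differences are 4, 3, 2, … (decreasing by 1 each time)).
So the next tuple is <S; 29>.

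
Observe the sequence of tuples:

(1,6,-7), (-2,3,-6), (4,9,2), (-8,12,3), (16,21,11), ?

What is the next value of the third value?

12

First value — ×(-2) each step: 1, -2, 4, -8, 16 → -32.
Second value — each term is the sum of the two before it: 6, 3, 9, 12, 21 → 33.
Third value goes -7, -6, 2, 3, 11 → 12 (alternating steps +1, +8, +1, +8, …).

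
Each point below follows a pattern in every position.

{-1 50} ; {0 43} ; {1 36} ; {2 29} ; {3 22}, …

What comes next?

First part: +1 each step; -1, 0, 1, 2, 3 → 4.
Second part: 50, 43, 36, 29, 22 → 15 (−7 each step).
Putting it together: {4 15}.

{4 15}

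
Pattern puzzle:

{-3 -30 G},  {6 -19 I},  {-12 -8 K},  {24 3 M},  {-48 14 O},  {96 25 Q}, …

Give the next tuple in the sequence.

For the first coordinate, ×(-2) each step: -3, 6, -12, 24, -48, 96 → -192.
Second coordinate — +11 each step: -30, -19, -8, 3, 14, 25 → 36.
Letter goes G, I, K, M, O, Q → S (letters move forward 2 places in the alphabet).
So the next tuple is {-192 36 S}.

{-192 36 S}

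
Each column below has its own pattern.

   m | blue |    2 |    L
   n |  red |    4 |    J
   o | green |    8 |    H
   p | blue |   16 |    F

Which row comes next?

First letter: letters move forward 1 place in the alphabet; m, n, o, p → q.
For the colour, repeats blue → red → green: blue, red, green, blue → red.
Third component — ×2 each step: 2, 4, 8, 16 → 32.
Second letter: letters move back 2 places in the alphabet; L, J, H, F → D.
So the next row is q  red  32  D.

q  red  32  D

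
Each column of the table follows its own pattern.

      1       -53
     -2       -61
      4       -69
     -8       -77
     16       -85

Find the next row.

First component goes 1, -2, 4, -8, 16 → -32 (×(-2) each step).
Second component goes -53, -61, -69, -77, -85 → -93 (−8 each step).
Putting it together: -32  -93.

-32  -93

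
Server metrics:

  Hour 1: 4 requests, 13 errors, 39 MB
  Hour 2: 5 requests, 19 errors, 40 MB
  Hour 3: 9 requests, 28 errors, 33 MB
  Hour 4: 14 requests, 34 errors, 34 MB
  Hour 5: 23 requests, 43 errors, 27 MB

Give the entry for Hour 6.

37 requests, 49 errors, 28 MB

Requests — each term is the sum of the two before it: 4, 5, 9, 14, 23 → 37.
Errors goes 13, 19, 28, 34, 43 → 49 (alternating steps +6, +9, +6, +9, …).
MB: alternating steps +1, −7, +1, −7, …; 39, 40, 33, 34, 27 → 28.
Putting it together: 37 requests, 49 errors, 28 MB.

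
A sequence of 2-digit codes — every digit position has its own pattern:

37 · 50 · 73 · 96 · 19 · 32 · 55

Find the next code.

78

For the first digit, +2 each step, mod 10: 3, 5, 7, 9, 1, 3, 5 → 7.
Second digit: 7, 0, 3, 6, 9, 2, 5 → 8 (+3 each step, mod 10).
Putting it together: 78.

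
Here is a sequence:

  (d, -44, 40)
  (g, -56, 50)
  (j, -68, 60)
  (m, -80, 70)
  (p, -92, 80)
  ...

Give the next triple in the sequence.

For the letter, letters move forward 3 places in the alphabet: d, g, j, m, p → s.
Second entry: −12 each step; -44, -56, -68, -80, -92 → -104.
Third entry: +10 each step, so 40, 50, 60, 70, 80 → 90.
Putting it together: (s, -104, 90).

(s, -104, 90)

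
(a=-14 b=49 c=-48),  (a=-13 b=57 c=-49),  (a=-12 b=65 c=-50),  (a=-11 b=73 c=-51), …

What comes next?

(a=-10 b=81 c=-52)

A goes -14, -13, -12, -11 → -10 (+1 each step).
For the b, +8 each step: 49, 57, 65, 73 → 81.
C: −1 each step, so -48, -49, -50, -51 → -52.
Putting it together: (a=-10 b=81 c=-52).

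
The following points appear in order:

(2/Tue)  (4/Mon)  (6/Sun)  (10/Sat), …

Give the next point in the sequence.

First component — each term is the sum of the two before it: 2, 4, 6, 10 → 16.
Day: runs backward through the weekdays Mon→Sun; Tue, Mon, Sun, Sat → Fri.
Putting it together: (16/Fri).

(16/Fri)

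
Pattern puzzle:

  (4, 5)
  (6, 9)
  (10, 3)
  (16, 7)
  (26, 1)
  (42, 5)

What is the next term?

First entry goes 4, 6, 10, 16, 26, 42 → 68 (each term is the sum of the two before it).
Second entry goes 5, 9, 3, 7, 1, 5 → -1 (alternating steps +4, −6, +4, −6, …).
Combining the parts gives (68, -1).

(68, -1)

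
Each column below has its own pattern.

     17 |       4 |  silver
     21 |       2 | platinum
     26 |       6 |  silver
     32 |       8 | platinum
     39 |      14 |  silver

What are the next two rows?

47  22  platinum; 56  36  silver

First component goes 17, 21, 26, 32, 39 → 47 → 56 (differences are 4, 5, 6, … (increasing by 1 each time)).
Second component goes 4, 2, 6, 8, 14 → 22 → 36 (each term is the sum of the two before it).
Metal goes silver, platinum, silver, platinum, silver → platinum → silver (alternates silver ↔ platinum).
So the next two rows are 47  22  platinum and 56  36  silver.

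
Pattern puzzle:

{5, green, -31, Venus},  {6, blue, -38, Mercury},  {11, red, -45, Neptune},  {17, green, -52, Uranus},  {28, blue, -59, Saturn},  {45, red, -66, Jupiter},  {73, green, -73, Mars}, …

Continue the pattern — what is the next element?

First slot — each term is the sum of the two before it: 5, 6, 11, 17, 28, 45, 73 → 118.
For the colour, repeats green → blue → red: green, blue, red, green, blue, red, green → blue.
Third slot: −7 each step; -31, -38, -45, -52, -59, -66, -73 → -80.
Planet: runs backward through the planets Mercury→Neptune, so Venus, Mercury, Neptune, Uranus, Saturn, Jupiter, Mars → Earth.
Putting it together: {118, blue, -80, Earth}.

{118, blue, -80, Earth}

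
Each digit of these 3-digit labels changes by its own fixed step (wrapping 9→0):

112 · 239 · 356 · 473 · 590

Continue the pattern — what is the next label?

For the first digit, +1 each step, mod 10: 1, 2, 3, 4, 5 → 6.
Second digit goes 1, 3, 5, 7, 9 → 1 (+2 each step, mod 10).
Third digit: 2, 9, 6, 3, 0 → 7 (−3 each step, mod 10).
Combining the parts gives 617.

617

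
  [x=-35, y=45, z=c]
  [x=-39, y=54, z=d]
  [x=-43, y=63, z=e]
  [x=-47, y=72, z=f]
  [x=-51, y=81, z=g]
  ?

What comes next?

X: −4 each step; -35, -39, -43, -47, -51 → -55.
For the y, +9 each step: 45, 54, 63, 72, 81 → 90.
Z: letters move forward 1 place in the alphabet, so c, d, e, f, g → h.
So the next element is [x=-55, y=90, z=h].

[x=-55, y=90, z=h]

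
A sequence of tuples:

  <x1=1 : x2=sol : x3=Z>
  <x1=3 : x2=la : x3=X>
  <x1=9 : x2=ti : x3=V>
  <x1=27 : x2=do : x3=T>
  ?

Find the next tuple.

<x1=81 : x2=re : x3=R>

X1: ×3 each step; 1, 3, 9, 27 → 81.
X2: runs through the solfège scale do→ti, so sol, la, ti, do → re.
X3 goes Z, X, V, T → R (letters move back 2 places in the alphabet).
Putting it together: <x1=81 : x2=re : x3=R>.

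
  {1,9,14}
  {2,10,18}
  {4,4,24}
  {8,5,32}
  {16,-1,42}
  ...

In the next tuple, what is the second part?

0

Second part: alternating steps +1, −6, +1, −6, …; 9, 10, 4, 5, -1 → 0.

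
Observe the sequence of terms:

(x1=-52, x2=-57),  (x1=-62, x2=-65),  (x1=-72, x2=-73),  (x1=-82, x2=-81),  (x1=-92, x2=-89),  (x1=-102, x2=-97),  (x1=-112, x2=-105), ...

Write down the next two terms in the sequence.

X1 — −10 each step: -52, -62, -72, -82, -92, -102, -112 → -122 → -132.
X2 — −8 each step: -57, -65, -73, -81, -89, -97, -105 → -113 → -121.
So the next two terms are (x1=-122, x2=-113) and (x1=-132, x2=-121).

(x1=-122, x2=-113), (x1=-132, x2=-121)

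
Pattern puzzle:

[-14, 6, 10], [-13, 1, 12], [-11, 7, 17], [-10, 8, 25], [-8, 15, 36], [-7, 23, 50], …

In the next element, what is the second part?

38

Second part — each term is the sum of the two before it: 6, 1, 7, 8, 15, 23 → 38.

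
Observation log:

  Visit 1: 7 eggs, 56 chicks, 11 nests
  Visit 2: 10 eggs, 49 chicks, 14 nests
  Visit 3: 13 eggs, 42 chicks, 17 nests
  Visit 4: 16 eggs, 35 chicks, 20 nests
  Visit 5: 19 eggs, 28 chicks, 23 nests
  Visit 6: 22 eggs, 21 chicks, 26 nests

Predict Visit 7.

Eggs: +3 each step; 7, 10, 13, 16, 19, 22 → 25.
For the chicks, −7 each step: 56, 49, 42, 35, 28, 21 → 14.
For the nests, +3 each step: 11, 14, 17, 20, 23, 26 → 29.
Combining the parts gives 25 eggs, 14 chicks, 29 nests.

25 eggs, 14 chicks, 29 nests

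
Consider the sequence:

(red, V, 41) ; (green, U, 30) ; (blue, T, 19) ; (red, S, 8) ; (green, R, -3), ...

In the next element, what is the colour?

Colour: repeats red → green → blue; red, green, blue, red, green → blue.

blue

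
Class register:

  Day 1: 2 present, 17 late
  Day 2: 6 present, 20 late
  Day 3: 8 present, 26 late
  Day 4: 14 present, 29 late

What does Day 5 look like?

Present — each term is the sum of the two before it: 2, 6, 8, 14 → 22.
For the late, alternating steps +3, +6, +3, +6, …: 17, 20, 26, 29 → 35.
Putting it together: 22 present, 35 late.

22 present, 35 late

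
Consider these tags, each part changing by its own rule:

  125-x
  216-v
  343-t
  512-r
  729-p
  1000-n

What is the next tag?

First component — perfect cubes: 5³, 6³, 7³, …: 125, 216, 343, 512, 729, 1000 → 1331.
For the letter, letters move back 2 places in the alphabet: x, v, t, r, p, n → l.
Combining the parts gives 1331-l.

1331-l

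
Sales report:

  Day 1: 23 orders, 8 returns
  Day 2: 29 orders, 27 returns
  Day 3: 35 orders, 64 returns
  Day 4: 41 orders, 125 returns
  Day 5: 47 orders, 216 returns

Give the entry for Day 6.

For the orders, +6 each step: 23, 29, 35, 41, 47 → 53.
Returns — perfect cubes: 2³, 3³, 4³, …: 8, 27, 64, 125, 216 → 343.
So the next line is 53 orders, 343 returns.

53 orders, 343 returns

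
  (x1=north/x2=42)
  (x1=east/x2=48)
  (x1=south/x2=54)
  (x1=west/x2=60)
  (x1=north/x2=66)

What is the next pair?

(x1=east/x2=72)

X1: repeats north → east → south → west, so north, east, south, west, north → east.
X2: 42, 48, 54, 60, 66 → 72 (+6 each step).
Combining the parts gives (x1=east/x2=72).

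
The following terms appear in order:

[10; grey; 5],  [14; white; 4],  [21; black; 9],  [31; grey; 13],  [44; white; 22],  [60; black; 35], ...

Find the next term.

[79; grey; 57]

First coordinate — differences are 4, 7, 10, … (increasing by 3 each time): 10, 14, 21, 31, 44, 60 → 79.
Shade — repeats grey → white → black: grey, white, black, grey, white, black → grey.
Third coordinate: each term is the sum of the two before it, so 5, 4, 9, 13, 22, 35 → 57.
Putting it together: [79; grey; 57].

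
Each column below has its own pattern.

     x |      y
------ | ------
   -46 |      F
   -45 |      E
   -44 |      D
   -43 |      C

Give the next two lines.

-42  B; -41  A

Column x: +1 each step; -46, -45, -44, -43 → -42 → -41.
Column y: letters move back 1 place in the alphabet, so F, E, D, C → B → A.
So the next two lines are -42  B and -41  A.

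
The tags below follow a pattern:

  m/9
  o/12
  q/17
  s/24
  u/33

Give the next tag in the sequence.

w/44

For the letter, letters move forward 2 places in the alphabet: m, o, q, s, u → w.
Second component: differences are 3, 5, 7, … (increasing by 2 each time); 9, 12, 17, 24, 33 → 44.
Combining the parts gives w/44.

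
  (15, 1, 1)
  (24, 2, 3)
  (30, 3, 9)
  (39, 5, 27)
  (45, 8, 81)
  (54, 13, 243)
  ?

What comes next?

(60, 21, 729)

First component: alternating steps +9, +6, +9, +6, …, so 15, 24, 30, 39, 45, 54 → 60.
Second component: each term is the sum of the two before it; 1, 2, 3, 5, 8, 13 → 21.
Third component goes 1, 3, 9, 27, 81, 243 → 729 (×3 each step).
Putting it together: (60, 21, 729).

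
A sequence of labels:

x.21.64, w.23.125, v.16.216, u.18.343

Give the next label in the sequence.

t.11.512

Letter: letters move back 1 place in the alphabet, so x, w, v, u → t.
For the second component, alternating steps +2, −7, +2, −7, …: 21, 23, 16, 18 → 11.
Third component goes 64, 125, 216, 343 → 512 (perfect cubes: 4³, 5³, 6³, …).
So the next label is t.11.512.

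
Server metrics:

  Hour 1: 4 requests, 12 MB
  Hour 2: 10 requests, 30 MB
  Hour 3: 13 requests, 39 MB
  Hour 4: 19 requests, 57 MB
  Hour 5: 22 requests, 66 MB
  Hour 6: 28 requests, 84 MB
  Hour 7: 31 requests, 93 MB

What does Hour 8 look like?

37 requests, 111 MB

Requests: alternating steps +6, +3, +6, +3, …, so 4, 10, 13, 19, 22, 28, 31 → 37.
MB: always 3 × the requests, so 12, 30, 39, 57, 66, 84, 93 → 111.
Combining the parts gives 37 requests, 111 MB.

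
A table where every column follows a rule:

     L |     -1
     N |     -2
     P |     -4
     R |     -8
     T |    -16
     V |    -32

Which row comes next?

Letter — letters move forward 2 places in the alphabet: L, N, P, R, T, V → X.
Second component goes -1, -2, -4, -8, -16, -32 → -64 (×2 each step).
Combining the parts gives X  -64.

X  -64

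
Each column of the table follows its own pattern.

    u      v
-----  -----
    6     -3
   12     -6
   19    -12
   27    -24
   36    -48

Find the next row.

For the column u, differences are 6, 7, 8, … (increasing by 1 each time): 6, 12, 19, 27, 36 → 46.
For the column v, ×2 each step: -3, -6, -12, -24, -48 → -96.
Putting it together: 46  -96.

46  -96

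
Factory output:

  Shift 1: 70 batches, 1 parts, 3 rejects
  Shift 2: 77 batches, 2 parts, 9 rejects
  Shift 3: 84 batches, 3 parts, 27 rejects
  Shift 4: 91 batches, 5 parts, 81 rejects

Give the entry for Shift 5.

Batches: +7 each step, so 70, 77, 84, 91 → 98.
Parts goes 1, 2, 3, 5 → 8 (each term is the sum of the two before it).
Rejects goes 3, 9, 27, 81 → 243 (×3 each step).
Combining the parts gives 98 batches, 8 parts, 243 rejects.

98 batches, 8 parts, 243 rejects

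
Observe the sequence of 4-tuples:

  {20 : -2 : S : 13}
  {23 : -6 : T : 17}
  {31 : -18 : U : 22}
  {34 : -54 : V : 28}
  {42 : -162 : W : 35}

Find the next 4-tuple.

{45 : -486 : X : 43}

First part — alternating steps +3, +8, +3, +8, …: 20, 23, 31, 34, 42 → 45.
Second part: ×3 each step; -2, -6, -18, -54, -162 → -486.
Letter — letters move forward 1 place in the alphabet: S, T, U, V, W → X.
Fourth part: 13, 17, 22, 28, 35 → 43 (differences are 4, 5, 6, … (increasing by 1 each time)).
Putting it together: {45 : -486 : X : 43}.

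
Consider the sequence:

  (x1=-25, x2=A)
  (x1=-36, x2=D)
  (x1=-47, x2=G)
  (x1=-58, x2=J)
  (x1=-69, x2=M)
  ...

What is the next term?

(x1=-80, x2=P)

X1: −11 each step; -25, -36, -47, -58, -69 → -80.
For the x2, letters move forward 3 places in the alphabet: A, D, G, J, M → P.
So the next term is (x1=-80, x2=P).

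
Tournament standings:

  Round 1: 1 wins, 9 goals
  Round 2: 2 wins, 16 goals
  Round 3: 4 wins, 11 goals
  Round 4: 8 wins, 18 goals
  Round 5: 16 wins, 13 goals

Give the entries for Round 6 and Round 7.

32 wins, 20 goals; 64 wins, 15 goals

Wins: ×2 each step, so 1, 2, 4, 8, 16 → 32 → 64.
Goals: alternating steps +7, −5, +7, −5, …, so 9, 16, 11, 18, 13 → 20 → 15.
So the next two records are 32 wins, 20 goals and 64 wins, 15 goals.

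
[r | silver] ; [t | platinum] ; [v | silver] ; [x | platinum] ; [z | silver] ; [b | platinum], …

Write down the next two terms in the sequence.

[d | silver], [f | platinum]

Letter: letters move forward 2 places in the alphabet, wrapping Z→A; r, t, v, x, z, b → d → f.
For the metal, alternates silver ↔ platinum: silver, platinum, silver, platinum, silver, platinum → silver → platinum.
So the next two terms are [d | silver] and [f | platinum].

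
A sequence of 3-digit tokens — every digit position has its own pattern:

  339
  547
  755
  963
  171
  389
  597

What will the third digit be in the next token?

5

First digit: 3, 5, 7, 9, 1, 3, 5 → 7 (+2 each step, mod 10).
Second digit: +1 each step, mod 10; 3, 4, 5, 6, 7, 8, 9 → 0.
Third digit: 9, 7, 5, 3, 1, 9, 7 → 5 (−2 each step, mod 10).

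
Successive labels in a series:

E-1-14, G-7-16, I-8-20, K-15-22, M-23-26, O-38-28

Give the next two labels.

Q-61-32, S-99-34

Letter: letters move forward 2 places in the alphabet; E, G, I, K, M, O → Q → S.
Second component: each term is the sum of the two before it, so 1, 7, 8, 15, 23, 38 → 61 → 99.
Third component: alternating steps +2, +4, +2, +4, …; 14, 16, 20, 22, 26, 28 → 32 → 34.
So the next two labels are Q-61-32 and S-99-34.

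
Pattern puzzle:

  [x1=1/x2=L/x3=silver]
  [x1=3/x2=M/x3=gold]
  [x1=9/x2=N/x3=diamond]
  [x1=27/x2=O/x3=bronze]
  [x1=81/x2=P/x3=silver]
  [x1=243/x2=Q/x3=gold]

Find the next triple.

X1 — ×3 each step: 1, 3, 9, 27, 81, 243 → 729.
For the x2, letters move forward 1 place in the alphabet: L, M, N, O, P, Q → R.
For the x3, repeats silver → gold → diamond → bronze: silver, gold, diamond, bronze, silver, gold → diamond.
Putting it together: [x1=729/x2=R/x3=diamond].

[x1=729/x2=R/x3=diamond]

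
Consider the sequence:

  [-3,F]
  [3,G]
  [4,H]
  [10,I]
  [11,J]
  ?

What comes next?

[17,K]

First value goes -3, 3, 4, 10, 11 → 17 (alternating steps +6, +1, +6, +1, …).
Letter: letters move forward 1 place in the alphabet; F, G, H, I, J → K.
So the next element is [17,K].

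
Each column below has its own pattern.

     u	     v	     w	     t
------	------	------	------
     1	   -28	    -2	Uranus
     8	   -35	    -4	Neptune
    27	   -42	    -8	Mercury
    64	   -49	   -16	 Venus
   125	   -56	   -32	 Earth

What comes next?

Column u: perfect cubes: 1³, 2³, 3³, …; 1, 8, 27, 64, 125 → 216.
For the column v, −7 each step: -28, -35, -42, -49, -56 → -63.
Column w — ×2 each step: -2, -4, -8, -16, -32 → -64.
Column t: runs through the planets Mercury→Neptune; Uranus, Neptune, Mercury, Venus, Earth → Mars.
So the next row is 216  -63  -64  Mars.

216  -63  -64  Mars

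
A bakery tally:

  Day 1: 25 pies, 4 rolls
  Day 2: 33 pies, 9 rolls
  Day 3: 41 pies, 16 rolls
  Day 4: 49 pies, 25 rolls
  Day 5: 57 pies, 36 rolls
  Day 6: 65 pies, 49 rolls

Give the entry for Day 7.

Pies — +8 each step: 25, 33, 41, 49, 57, 65 → 73.
Rolls: 4, 9, 16, 25, 36, 49 → 64 (perfect squares: 2², 3², 4², …).
Combining the parts gives 73 pies, 64 rolls.

73 pies, 64 rolls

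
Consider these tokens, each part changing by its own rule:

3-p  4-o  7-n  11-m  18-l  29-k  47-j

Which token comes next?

First component: 3, 4, 7, 11, 18, 29, 47 → 76 (each term is the sum of the two before it).
Letter: letters move back 1 place in the alphabet, so p, o, n, m, l, k, j → i.
Putting it together: 76-i.

76-i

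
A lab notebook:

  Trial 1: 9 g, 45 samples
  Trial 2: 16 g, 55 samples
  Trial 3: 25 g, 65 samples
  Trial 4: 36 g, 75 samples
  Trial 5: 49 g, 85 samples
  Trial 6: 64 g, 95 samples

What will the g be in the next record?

81

G — perfect squares: 3², 4², 5², …: 9, 16, 25, 36, 49, 64 → 81.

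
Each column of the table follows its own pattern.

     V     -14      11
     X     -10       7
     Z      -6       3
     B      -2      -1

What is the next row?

D  2  -5

Letter goes V, X, Z, B → D (letters move forward 2 places in the alphabet, wrapping Z→A).
Second component goes -14, -10, -6, -2 → 2 (+4 each step).
Third component — together with the second component always sums to -3: 11, 7, 3, -1 → -5.
Putting it together: D  2  -5.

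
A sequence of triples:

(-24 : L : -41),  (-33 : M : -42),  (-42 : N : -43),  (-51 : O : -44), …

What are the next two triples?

For the first component, −9 each step: -24, -33, -42, -51 → -60 → -69.
For the letter, letters move forward 1 place in the alphabet: L, M, N, O → P → Q.
Third component goes -41, -42, -43, -44 → -45 → -46 (−1 each step).
Putting the parts together: (-60 : P : -45) and then (-69 : Q : -46).

(-60 : P : -45), (-69 : Q : -46)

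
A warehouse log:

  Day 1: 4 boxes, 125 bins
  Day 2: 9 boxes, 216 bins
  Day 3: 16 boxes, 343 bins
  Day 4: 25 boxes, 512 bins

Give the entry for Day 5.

Boxes: 4, 9, 16, 25 → 36 (perfect squares: 2², 3², 4², …).
Bins: 125, 216, 343, 512 → 729 (perfect cubes: 5³, 6³, 7³, …).
Putting it together: 36 boxes, 729 bins.

36 boxes, 729 bins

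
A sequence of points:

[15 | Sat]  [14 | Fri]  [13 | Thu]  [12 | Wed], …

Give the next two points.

[11 | Tue], [10 | Mon]

For the first slot, −1 each step: 15, 14, 13, 12 → 11 → 10.
Day — runs backward through the weekdays Mon→Sun: Sat, Fri, Thu, Wed → Tue → Mon.
So the next two points are [11 | Tue] and [10 | Mon].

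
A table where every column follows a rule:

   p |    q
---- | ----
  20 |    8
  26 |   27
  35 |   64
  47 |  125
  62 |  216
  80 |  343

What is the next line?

Column p goes 20, 26, 35, 47, 62, 80 → 101 (differences are 6, 9, 12, … (increasing by 3 each time)).
Column q — perfect cubes: 2³, 3³, 4³, …: 8, 27, 64, 125, 216, 343 → 512.
Putting it together: 101  512.

101  512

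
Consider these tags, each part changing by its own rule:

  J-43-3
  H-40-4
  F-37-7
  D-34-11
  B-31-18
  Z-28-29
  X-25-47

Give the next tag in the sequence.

For the letter, letters move back 2 places in the alphabet, wrapping A→Z: J, H, F, D, B, Z, X → V.
Second component — −3 each step: 43, 40, 37, 34, 31, 28, 25 → 22.
Third component goes 3, 4, 7, 11, 18, 29, 47 → 76 (each term is the sum of the two before it).
So the next tag is V-22-76.

V-22-76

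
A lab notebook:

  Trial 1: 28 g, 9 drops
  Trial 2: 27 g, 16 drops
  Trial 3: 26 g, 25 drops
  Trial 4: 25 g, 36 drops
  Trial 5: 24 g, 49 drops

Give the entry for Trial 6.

23 g, 64 drops

G: −1 each step, so 28, 27, 26, 25, 24 → 23.
Drops: perfect squares: 3², 4², 5², …; 9, 16, 25, 36, 49 → 64.
Putting it together: 23 g, 64 drops.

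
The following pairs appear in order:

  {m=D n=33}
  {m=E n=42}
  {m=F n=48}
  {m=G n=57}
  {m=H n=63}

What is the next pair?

M — letters move forward 1 place in the alphabet: D, E, F, G, H → I.
For the n, alternating steps +9, +6, +9, +6, …: 33, 42, 48, 57, 63 → 72.
Putting it together: {m=I n=72}.

{m=I n=72}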